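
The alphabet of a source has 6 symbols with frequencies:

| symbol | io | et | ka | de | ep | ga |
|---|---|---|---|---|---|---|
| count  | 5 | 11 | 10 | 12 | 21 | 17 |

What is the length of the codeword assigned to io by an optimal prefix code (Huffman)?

Build the tree from the bottom:
combine io(5), ka(10) → 15
combine et(11), de(12) → 23
combine 15, ga(17) → 32
combine ep(21), 23 → 44
combine 32, 44 → 76
io sits 3 levels below the root, so its codeword is 3 bits.

3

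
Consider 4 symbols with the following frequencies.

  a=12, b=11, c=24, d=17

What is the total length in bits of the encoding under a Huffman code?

Greedily combine the two least-frequent nodes:
merge b(11) and a(12): 23
merge d(17) and 23: 40
merge c(24) and 40: 64
Each symbol's bit-cost is frequency × depth; summing gives 127 bits (equivalently 23 + 40 + 64).

127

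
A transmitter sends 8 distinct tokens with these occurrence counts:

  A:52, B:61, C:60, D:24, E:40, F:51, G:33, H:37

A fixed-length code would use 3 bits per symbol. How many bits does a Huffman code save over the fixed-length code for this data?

Fixed-length: 3 bits × 358 symbols = 1074 bits.
Huffman merges:
D(24) + G(33) → 57
H(37) + E(40) → 77
F(51) + A(52) → 103
57 + C(60) → 117
B(61) + 77 → 138
103 + 117 → 220
138 + 220 → 358
Huffman total = 57 + 77 + 103 + 117 + 138 + 220 + 358 = 1070 bits.
Saving = 1074 − 1070 = 4 bits.

4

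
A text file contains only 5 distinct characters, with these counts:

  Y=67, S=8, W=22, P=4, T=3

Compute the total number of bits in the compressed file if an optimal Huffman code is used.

163

Build the Huffman tree bottom-up:
merge T(3) and P(4): 7
merge 7 and S(8): 15
merge 15 and W(22): 37
merge 37 and Y(67): 104
Total encoded bits = sum of merged weights = 7 + 15 + 37 + 104 = 163.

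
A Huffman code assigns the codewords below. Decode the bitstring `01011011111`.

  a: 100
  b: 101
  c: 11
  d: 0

dbbcc

Read left to right; each codeword is recognised as soon as it completes (prefix code):
  0→d | 101→b | 101→b | 11→c | 11→c
Decoded message: dbbcc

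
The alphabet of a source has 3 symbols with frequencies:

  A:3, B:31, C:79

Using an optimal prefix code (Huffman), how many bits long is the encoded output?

Merge the two smallest weights repeatedly:
A(3) + B(31) → 34
34 + C(79) → 113
Each symbol's bit-cost is frequency × depth; summing gives 147 bits (equivalently 34 + 113).

147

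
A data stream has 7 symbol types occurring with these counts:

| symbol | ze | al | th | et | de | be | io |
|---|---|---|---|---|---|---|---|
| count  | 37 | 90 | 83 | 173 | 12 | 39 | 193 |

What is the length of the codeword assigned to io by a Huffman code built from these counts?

Build the tree from the bottom:
merge de(12) and ze(37): 49
merge be(39) and 49: 88
merge th(83) and 88: 171
merge al(90) and 171: 261
merge et(173) and io(193): 366
merge 261 and 366: 627
The subtree containing io is merged 2 times, so code length = 2.

2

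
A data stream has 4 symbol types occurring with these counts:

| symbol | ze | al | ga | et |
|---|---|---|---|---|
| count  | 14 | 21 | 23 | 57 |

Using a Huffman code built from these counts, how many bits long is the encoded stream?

208

Merge the two smallest weights repeatedly:
combine ze(14), al(21) → 35
combine ga(23), 35 → 58
combine et(57), 58 → 115
The encoded length is the sum of every internal node's weight: 35 + 58 + 115 = 208 bits.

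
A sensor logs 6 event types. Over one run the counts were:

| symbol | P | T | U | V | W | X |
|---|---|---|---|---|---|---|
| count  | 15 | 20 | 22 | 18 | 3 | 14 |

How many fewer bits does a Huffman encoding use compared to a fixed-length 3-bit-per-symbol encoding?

43

Fixed-length: 3 bits × 92 symbols = 276 bits.
Huffman merges:
W(3) + X(14) → 17
P(15) + 17 → 32
V(18) + T(20) → 38
U(22) + 32 → 54
38 + 54 → 92
Huffman total = 17 + 32 + 38 + 54 + 92 = 233 bits.
Saving = 276 − 233 = 43 bits.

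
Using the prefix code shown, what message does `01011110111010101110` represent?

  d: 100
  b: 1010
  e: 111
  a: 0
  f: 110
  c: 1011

acfeabea

Read left to right; each codeword is recognised as soon as it completes (prefix code):
  0→a | 1011→c | 110→f | 111→e | 0→a | 1010→b | 111→e | 0→a
Decoded message: acfeabea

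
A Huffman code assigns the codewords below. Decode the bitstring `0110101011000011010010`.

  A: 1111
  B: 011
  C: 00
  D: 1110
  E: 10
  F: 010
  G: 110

BFEGCBFF

Read left to right; each codeword is recognised as soon as it completes (prefix code):
  011→B | 010→F | 10→E | 110→G | 00→C | 011→B | 010→F | 010→F
Decoded message: BFEGCBFF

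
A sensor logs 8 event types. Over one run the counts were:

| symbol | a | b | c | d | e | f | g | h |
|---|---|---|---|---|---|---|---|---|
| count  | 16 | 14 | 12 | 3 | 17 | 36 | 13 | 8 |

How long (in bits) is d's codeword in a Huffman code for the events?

Build the tree from the bottom:
merge d(3) and h(8): 11
merge 11 and c(12): 23
merge g(13) and b(14): 27
merge a(16) and e(17): 33
merge 23 and 27: 50
merge 33 and f(36): 69
merge 50 and 69: 119
d sits 4 levels below the root, so its codeword is 4 bits.

4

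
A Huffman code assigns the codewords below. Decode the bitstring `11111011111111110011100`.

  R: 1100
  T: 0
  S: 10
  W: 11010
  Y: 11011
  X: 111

Read left to right; each codeword is recognised as soon as it completes (prefix code):
  111→X | 11011→Y | 111→X | 111→X | 1100→R | 111→X | 0→T | 0→T
Decoded message: XYXXRXTT

XYXXRXTT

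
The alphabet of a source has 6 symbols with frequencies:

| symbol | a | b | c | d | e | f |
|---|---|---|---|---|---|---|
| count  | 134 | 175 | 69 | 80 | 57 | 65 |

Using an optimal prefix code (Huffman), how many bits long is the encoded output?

Build the Huffman tree bottom-up:
e(57) + f(65) → 122
c(69) + d(80) → 149
122 + a(134) → 256
149 + b(175) → 324
256 + 324 → 580
Total encoded bits = sum of merged weights = 122 + 149 + 256 + 324 + 580 = 1431.

1431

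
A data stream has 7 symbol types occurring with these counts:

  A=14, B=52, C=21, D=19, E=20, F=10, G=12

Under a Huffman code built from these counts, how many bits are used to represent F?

3

Build the tree from the bottom:
merge F(10) and G(12): 22
merge A(14) and D(19): 33
merge E(20) and C(21): 41
merge 22 and 33: 55
merge 41 and B(52): 93
merge 55 and 93: 148
The subtree containing F is merged 3 times, so code length = 3.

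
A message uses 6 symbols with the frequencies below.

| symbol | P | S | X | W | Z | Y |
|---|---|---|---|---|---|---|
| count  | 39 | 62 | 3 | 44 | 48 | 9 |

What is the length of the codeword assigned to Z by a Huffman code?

2

Build the tree from the bottom:
X(3) + Y(9) → 12
12 + P(39) → 51
W(44) + Z(48) → 92
51 + S(62) → 113
92 + 113 → 205
The subtree containing Z is merged 2 times, so code length = 2.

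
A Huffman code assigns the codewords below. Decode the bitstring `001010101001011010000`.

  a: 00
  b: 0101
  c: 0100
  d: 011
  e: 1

aebcedca

Read left to right; each codeword is recognised as soon as it completes (prefix code):
  00→a | 1→e | 0101→b | 0100→c | 1→e | 011→d | 0100→c | 00→a
Decoded message: aebcedca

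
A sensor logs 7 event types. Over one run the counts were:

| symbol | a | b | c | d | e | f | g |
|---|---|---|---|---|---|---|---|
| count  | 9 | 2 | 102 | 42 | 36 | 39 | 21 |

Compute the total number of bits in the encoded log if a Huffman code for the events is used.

Build the Huffman tree bottom-up:
combine b(2), a(9) → 11
combine 11, g(21) → 32
combine 32, e(36) → 68
combine f(39), d(42) → 81
combine 68, 81 → 149
combine c(102), 149 → 251
The encoded length is the sum of every internal node's weight: 11 + 32 + 68 + 81 + 149 + 251 = 592 bits.

592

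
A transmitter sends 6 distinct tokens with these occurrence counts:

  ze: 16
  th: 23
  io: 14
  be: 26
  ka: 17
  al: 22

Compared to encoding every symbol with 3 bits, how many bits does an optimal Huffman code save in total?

49

Fixed-length: 3 bits × 118 symbols = 354 bits.
Huffman merges:
merge io(14) and ze(16): 30
merge ka(17) and al(22): 39
merge th(23) and be(26): 49
merge 30 and 39: 69
merge 49 and 69: 118
Huffman total = 30 + 39 + 49 + 69 + 118 = 305 bits.
Saving = 354 − 305 = 49 bits.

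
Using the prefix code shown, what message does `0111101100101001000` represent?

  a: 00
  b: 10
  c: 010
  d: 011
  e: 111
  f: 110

dffcbca

Read left to right; each codeword is recognised as soon as it completes (prefix code):
  011→d | 110→f | 110→f | 010→c | 10→b | 010→c | 00→a
Decoded message: dffcbca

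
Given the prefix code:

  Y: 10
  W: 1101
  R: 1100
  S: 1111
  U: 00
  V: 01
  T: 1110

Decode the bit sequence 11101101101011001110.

Read left to right; each codeword is recognised as soon as it completes (prefix code):
  1110→T | 1101→W | 10→Y | 10→Y | 1100→R | 1110→T
Decoded message: TWYYRT

TWYYRT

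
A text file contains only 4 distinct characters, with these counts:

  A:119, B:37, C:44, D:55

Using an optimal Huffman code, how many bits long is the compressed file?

Merge the two smallest weights repeatedly:
B(37) + C(44) → 81
D(55) + 81 → 136
A(119) + 136 → 255
The encoded length is the sum of every internal node's weight: 81 + 136 + 255 = 472 bits.

472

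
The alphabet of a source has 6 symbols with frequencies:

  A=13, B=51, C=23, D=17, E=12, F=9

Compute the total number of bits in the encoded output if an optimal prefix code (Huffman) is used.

Build the Huffman tree bottom-up:
combine F(9), E(12) → 21
combine A(13), D(17) → 30
combine 21, C(23) → 44
combine 30, 44 → 74
combine B(51), 74 → 125
Each symbol's bit-cost is frequency × depth; summing gives 294 bits (equivalently 21 + 30 + 44 + 74 + 125).

294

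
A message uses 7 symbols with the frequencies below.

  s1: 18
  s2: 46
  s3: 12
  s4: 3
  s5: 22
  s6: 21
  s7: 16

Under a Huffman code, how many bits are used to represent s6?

3

Repeatedly merge the two smallest:
combine s4(3), s3(12) → 15
combine 15, s7(16) → 31
combine s1(18), s6(21) → 39
combine s5(22), 31 → 53
combine 39, s2(46) → 85
combine 53, 85 → 138
The subtree containing s6 is merged 3 times, so code length = 3.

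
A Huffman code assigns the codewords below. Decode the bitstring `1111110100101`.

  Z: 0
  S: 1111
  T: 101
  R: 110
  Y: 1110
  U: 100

Read left to right; each codeword is recognised as soon as it completes (prefix code):
  1111→S | 110→R | 100→U | 101→T
Decoded message: SRUT

SRUT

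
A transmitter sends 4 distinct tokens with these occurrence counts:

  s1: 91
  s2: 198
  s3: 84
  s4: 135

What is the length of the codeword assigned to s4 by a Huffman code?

2

Build the tree from the bottom:
combine s3(84), s1(91) → 175
combine s4(135), 175 → 310
combine s2(198), 310 → 508
s4 sits 2 levels below the root, so its codeword is 2 bits.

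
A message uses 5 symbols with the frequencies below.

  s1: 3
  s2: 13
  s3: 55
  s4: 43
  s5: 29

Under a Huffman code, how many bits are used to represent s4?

2

Huffman merges, smallest pair first:
s1(3) + s2(13) → 16
16 + s5(29) → 45
s4(43) + 45 → 88
s3(55) + 88 → 143
The subtree containing s4 is merged 2 times, so code length = 2.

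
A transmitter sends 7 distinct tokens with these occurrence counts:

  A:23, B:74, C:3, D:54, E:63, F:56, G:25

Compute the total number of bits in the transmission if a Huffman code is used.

Greedily combine the two least-frequent nodes:
merge C(3) and A(23): 26
merge G(25) and 26: 51
merge 51 and D(54): 105
merge F(56) and E(63): 119
merge B(74) and 105: 179
merge 119 and 179: 298
Each symbol's bit-cost is frequency × depth; summing gives 778 bits (equivalently 26 + 51 + 105 + 119 + 179 + 298).

778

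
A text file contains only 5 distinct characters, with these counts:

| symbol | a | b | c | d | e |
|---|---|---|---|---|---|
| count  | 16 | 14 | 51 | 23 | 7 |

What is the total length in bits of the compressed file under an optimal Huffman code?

Merge the two smallest weights repeatedly:
combine e(7), b(14) → 21
combine a(16), 21 → 37
combine d(23), 37 → 60
combine c(51), 60 → 111
Total encoded bits = sum of merged weights = 21 + 37 + 60 + 111 = 229.

229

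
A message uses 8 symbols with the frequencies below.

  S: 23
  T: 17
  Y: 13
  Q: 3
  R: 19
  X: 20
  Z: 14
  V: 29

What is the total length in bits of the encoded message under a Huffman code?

401

Greedily combine the two least-frequent nodes:
merge Q(3) and Y(13): 16
merge Z(14) and 16: 30
merge T(17) and R(19): 36
merge X(20) and S(23): 43
merge V(29) and 30: 59
merge 36 and 43: 79
merge 59 and 79: 138
Each symbol's bit-cost is frequency × depth; summing gives 401 bits (equivalently 16 + 30 + 36 + 43 + 59 + 79 + 138).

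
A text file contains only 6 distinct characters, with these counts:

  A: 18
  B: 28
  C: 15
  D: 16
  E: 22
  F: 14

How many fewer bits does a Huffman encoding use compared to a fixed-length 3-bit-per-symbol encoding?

50

Fixed-length: 3 bits × 113 symbols = 339 bits.
Huffman merges:
F(14) + C(15) → 29
D(16) + A(18) → 34
E(22) + B(28) → 50
29 + 34 → 63
50 + 63 → 113
Huffman total = 29 + 34 + 50 + 63 + 113 = 289 bits.
Saving = 339 − 289 = 50 bits.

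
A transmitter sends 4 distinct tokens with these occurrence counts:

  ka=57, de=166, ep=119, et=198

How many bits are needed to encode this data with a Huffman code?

1058

Build the Huffman tree bottom-up:
merge ka(57) and ep(119): 176
merge de(166) and 176: 342
merge et(198) and 342: 540
Total encoded bits = sum of merged weights = 176 + 342 + 540 = 1058.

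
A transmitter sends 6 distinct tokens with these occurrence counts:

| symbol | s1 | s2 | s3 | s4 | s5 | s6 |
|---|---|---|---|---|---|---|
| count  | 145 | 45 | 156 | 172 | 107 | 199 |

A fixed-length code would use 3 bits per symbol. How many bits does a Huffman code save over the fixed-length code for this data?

Fixed-length: 3 bits × 824 symbols = 2472 bits.
Huffman merges:
merge s2(45) and s5(107): 152
merge s1(145) and 152: 297
merge s3(156) and s4(172): 328
merge s6(199) and 297: 496
merge 328 and 496: 824
Huffman total = 152 + 297 + 328 + 496 + 824 = 2097 bits.
Saving = 2472 − 2097 = 375 bits.

375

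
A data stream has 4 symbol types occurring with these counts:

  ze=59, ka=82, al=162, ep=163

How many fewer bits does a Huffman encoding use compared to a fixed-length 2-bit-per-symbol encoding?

Fixed-length: 2 bits × 466 symbols = 932 bits.
Huffman merges:
ze(59) + ka(82) → 141
141 + al(162) → 303
ep(163) + 303 → 466
Huffman total = 141 + 303 + 466 = 910 bits.
Saving = 932 − 910 = 22 bits.

22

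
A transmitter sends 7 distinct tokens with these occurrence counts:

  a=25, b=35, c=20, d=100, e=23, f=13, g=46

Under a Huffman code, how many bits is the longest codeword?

4

Merge the two lowest-weight nodes at each step:
merge f(13) and c(20): 33
merge e(23) and a(25): 48
merge 33 and b(35): 68
merge g(46) and 48: 94
merge 68 and 94: 162
merge d(100) and 162: 262
Maximum depth reached is 4.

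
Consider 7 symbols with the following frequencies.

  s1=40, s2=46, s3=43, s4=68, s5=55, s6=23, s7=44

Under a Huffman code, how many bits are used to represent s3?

Huffman merges, smallest pair first:
s6(23) + s1(40) → 63
s3(43) + s7(44) → 87
s2(46) + s5(55) → 101
63 + s4(68) → 131
87 + 101 → 188
131 + 188 → 319
The subtree containing s3 is merged 3 times, so code length = 3.

3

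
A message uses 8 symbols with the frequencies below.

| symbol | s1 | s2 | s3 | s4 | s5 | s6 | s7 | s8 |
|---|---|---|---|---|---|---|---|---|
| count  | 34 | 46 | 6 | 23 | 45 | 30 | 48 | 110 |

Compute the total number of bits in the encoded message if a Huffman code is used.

Merge the two smallest weights repeatedly:
merge s3(6) and s4(23): 29
merge 29 and s6(30): 59
merge s1(34) and s5(45): 79
merge s2(46) and s7(48): 94
merge 59 and 79: 138
merge 94 and s8(110): 204
merge 138 and 204: 342
Total encoded bits = sum of merged weights = 29 + 59 + 79 + 94 + 138 + 204 + 342 = 945.

945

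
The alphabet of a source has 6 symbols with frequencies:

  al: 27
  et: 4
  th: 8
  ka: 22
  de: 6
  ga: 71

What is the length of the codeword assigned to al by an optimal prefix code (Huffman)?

2

Repeatedly merge the two smallest:
merge et(4) and de(6): 10
merge th(8) and 10: 18
merge 18 and ka(22): 40
merge al(27) and 40: 67
merge 67 and ga(71): 138
The subtree containing al is merged 2 times, so code length = 2.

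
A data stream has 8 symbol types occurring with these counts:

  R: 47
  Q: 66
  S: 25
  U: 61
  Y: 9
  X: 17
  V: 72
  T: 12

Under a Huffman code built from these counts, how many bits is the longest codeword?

Merge the two lowest-weight nodes at each step:
merge Y(9) and T(12): 21
merge X(17) and 21: 38
merge S(25) and 38: 63
merge R(47) and U(61): 108
merge 63 and Q(66): 129
merge V(72) and 108: 180
merge 129 and 180: 309
Maximum depth reached is 5.

5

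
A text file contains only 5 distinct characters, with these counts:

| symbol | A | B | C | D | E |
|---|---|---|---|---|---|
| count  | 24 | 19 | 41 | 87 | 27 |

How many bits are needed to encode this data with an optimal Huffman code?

420

Build the Huffman tree bottom-up:
B(19) + A(24) → 43
E(27) + C(41) → 68
43 + 68 → 111
D(87) + 111 → 198
Each symbol's bit-cost is frequency × depth; summing gives 420 bits (equivalently 43 + 68 + 111 + 198).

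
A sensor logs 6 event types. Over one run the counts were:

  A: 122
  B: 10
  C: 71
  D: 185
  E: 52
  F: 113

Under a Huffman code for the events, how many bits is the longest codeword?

Merge the two lowest-weight nodes at each step:
merge B(10) and E(52): 62
merge 62 and C(71): 133
merge F(113) and A(122): 235
merge 133 and D(185): 318
merge 235 and 318: 553
The rarest symbols sit at the bottom; the longest codeword is 4 bits.

4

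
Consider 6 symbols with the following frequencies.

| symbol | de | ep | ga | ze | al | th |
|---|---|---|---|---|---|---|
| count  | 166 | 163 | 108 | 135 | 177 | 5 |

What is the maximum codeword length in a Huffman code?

4

Merge the two lowest-weight nodes at each step:
combine th(5), ga(108) → 113
combine 113, ze(135) → 248
combine ep(163), de(166) → 329
combine al(177), 248 → 425
combine 329, 425 → 754
The rarest symbols sit at the bottom; the longest codeword is 4 bits.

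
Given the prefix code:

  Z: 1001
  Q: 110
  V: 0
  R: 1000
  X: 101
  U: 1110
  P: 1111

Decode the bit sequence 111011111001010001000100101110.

Read left to right; each codeword is recognised as soon as it completes (prefix code):
  1110→U | 1111→P | 1001→Z | 0→V | 1000→R | 1000→R | 1001→Z | 0→V | 1110→U
Decoded message: UPZVRRZVU

UPZVRRZVU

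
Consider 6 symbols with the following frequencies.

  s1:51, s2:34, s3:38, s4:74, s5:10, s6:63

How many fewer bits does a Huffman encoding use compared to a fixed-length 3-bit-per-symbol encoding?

Fixed-length: 3 bits × 270 symbols = 810 bits.
Huffman merges:
combine s5(10), s2(34) → 44
combine s3(38), 44 → 82
combine s1(51), s6(63) → 114
combine s4(74), 82 → 156
combine 114, 156 → 270
Huffman total = 44 + 82 + 114 + 156 + 270 = 666 bits.
Saving = 810 − 666 = 144 bits.

144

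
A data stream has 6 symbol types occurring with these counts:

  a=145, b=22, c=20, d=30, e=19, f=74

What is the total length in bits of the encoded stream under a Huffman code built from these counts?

Merge the two smallest weights repeatedly:
merge e(19) and c(20): 39
merge b(22) and d(30): 52
merge 39 and 52: 91
merge f(74) and 91: 165
merge a(145) and 165: 310
Each symbol's bit-cost is frequency × depth; summing gives 657 bits (equivalently 39 + 52 + 91 + 165 + 310).

657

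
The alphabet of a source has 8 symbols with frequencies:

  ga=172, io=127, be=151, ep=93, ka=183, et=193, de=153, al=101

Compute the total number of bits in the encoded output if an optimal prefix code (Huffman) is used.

Build the Huffman tree bottom-up:
merge ep(93) and al(101): 194
merge io(127) and be(151): 278
merge de(153) and ga(172): 325
merge ka(183) and et(193): 376
merge 194 and 278: 472
merge 325 and 376: 701
merge 472 and 701: 1173
The encoded length is the sum of every internal node's weight: 194 + 278 + 325 + 376 + 472 + 701 + 1173 = 3519 bits.

3519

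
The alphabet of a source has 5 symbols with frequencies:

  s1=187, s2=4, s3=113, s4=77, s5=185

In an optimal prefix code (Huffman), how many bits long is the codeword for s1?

Huffman merges, smallest pair first:
merge s2(4) and s4(77): 81
merge 81 and s3(113): 194
merge s5(185) and s1(187): 372
merge 194 and 372: 566
s1 sits 2 levels below the root, so its codeword is 2 bits.

2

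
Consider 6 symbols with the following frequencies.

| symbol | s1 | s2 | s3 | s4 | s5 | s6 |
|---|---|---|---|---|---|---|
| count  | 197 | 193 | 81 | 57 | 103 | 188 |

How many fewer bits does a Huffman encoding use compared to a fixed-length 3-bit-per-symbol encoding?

440

Fixed-length: 3 bits × 819 symbols = 2457 bits.
Huffman merges:
combine s4(57), s3(81) → 138
combine s5(103), 138 → 241
combine s6(188), s2(193) → 381
combine s1(197), 241 → 438
combine 381, 438 → 819
Huffman total = 138 + 241 + 381 + 438 + 819 = 2017 bits.
Saving = 2457 − 2017 = 440 bits.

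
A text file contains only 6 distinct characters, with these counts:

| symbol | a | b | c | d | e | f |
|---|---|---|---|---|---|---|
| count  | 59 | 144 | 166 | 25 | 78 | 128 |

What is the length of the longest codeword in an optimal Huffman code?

4

Merge the two lowest-weight nodes at each step:
combine d(25), a(59) → 84
combine e(78), 84 → 162
combine f(128), b(144) → 272
combine 162, c(166) → 328
combine 272, 328 → 600
Maximum depth reached is 4.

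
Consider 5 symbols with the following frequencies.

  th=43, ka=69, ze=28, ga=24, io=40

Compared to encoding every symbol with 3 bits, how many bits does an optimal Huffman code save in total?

152

Fixed-length: 3 bits × 204 symbols = 612 bits.
Huffman merges:
combine ga(24), ze(28) → 52
combine io(40), th(43) → 83
combine 52, ka(69) → 121
combine 83, 121 → 204
Huffman total = 52 + 83 + 121 + 204 = 460 bits.
Saving = 612 − 460 = 152 bits.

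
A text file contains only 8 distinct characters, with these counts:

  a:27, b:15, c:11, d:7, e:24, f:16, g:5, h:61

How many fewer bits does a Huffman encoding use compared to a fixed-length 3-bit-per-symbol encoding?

56

Fixed-length: 3 bits × 166 symbols = 498 bits.
Huffman merges:
g(5) + d(7) → 12
c(11) + 12 → 23
b(15) + f(16) → 31
23 + e(24) → 47
a(27) + 31 → 58
47 + 58 → 105
h(61) + 105 → 166
Huffman total = 12 + 23 + 31 + 47 + 58 + 105 + 166 = 442 bits.
Saving = 498 − 442 = 56 bits.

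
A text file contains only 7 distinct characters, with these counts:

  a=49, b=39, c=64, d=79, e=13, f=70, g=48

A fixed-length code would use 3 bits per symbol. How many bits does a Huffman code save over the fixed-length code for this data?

97

Fixed-length: 3 bits × 362 symbols = 1086 bits.
Huffman merges:
combine e(13), b(39) → 52
combine g(48), a(49) → 97
combine 52, c(64) → 116
combine f(70), d(79) → 149
combine 97, 116 → 213
combine 149, 213 → 362
Huffman total = 52 + 97 + 116 + 149 + 213 + 362 = 989 bits.
Saving = 1086 − 989 = 97 bits.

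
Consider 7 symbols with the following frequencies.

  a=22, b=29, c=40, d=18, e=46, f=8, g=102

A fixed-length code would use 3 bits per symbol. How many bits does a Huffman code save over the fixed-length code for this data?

130

Fixed-length: 3 bits × 265 symbols = 795 bits.
Huffman merges:
combine f(8), d(18) → 26
combine a(22), 26 → 48
combine b(29), c(40) → 69
combine e(46), 48 → 94
combine 69, 94 → 163
combine g(102), 163 → 265
Huffman total = 26 + 48 + 69 + 94 + 163 + 265 = 665 bits.
Saving = 795 − 665 = 130 bits.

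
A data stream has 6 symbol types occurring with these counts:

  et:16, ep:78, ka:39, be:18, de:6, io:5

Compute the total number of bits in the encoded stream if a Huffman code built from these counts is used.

329

Greedily combine the two least-frequent nodes:
combine io(5), de(6) → 11
combine 11, et(16) → 27
combine be(18), 27 → 45
combine ka(39), 45 → 84
combine ep(78), 84 → 162
Total encoded bits = sum of merged weights = 11 + 27 + 45 + 84 + 162 = 329.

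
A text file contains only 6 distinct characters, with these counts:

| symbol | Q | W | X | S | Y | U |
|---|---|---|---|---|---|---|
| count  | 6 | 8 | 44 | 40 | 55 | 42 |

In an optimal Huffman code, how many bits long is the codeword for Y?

Build the tree from the bottom:
Q(6) + W(8) → 14
14 + S(40) → 54
U(42) + X(44) → 86
54 + Y(55) → 109
86 + 109 → 195
The subtree containing Y is merged 2 times, so code length = 2.

2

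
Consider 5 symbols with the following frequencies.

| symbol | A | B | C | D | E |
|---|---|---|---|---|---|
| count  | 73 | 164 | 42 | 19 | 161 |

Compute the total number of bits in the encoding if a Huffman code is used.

Greedily combine the two least-frequent nodes:
D(19) + C(42) → 61
61 + A(73) → 134
134 + E(161) → 295
B(164) + 295 → 459
Each symbol's bit-cost is frequency × depth; summing gives 949 bits (equivalently 61 + 134 + 295 + 459).

949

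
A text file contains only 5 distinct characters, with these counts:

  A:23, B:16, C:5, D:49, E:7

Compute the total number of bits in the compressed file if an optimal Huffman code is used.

191

Greedily combine the two least-frequent nodes:
combine C(5), E(7) → 12
combine 12, B(16) → 28
combine A(23), 28 → 51
combine D(49), 51 → 100
Each symbol's bit-cost is frequency × depth; summing gives 191 bits (equivalently 12 + 28 + 51 + 100).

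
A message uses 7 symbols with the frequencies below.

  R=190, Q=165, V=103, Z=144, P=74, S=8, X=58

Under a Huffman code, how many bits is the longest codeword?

5

Merge the two lowest-weight nodes at each step:
combine S(8), X(58) → 66
combine 66, P(74) → 140
combine V(103), 140 → 243
combine Z(144), Q(165) → 309
combine R(190), 243 → 433
combine 309, 433 → 742
Maximum depth reached is 5.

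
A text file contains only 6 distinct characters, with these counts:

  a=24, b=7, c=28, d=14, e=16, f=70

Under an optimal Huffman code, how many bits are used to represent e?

Huffman merges, smallest pair first:
b(7) + d(14) → 21
e(16) + 21 → 37
a(24) + c(28) → 52
37 + 52 → 89
f(70) + 89 → 159
The subtree containing e is merged 3 times, so code length = 3.

3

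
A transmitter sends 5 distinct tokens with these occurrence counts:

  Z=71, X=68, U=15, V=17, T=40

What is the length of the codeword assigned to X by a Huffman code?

2

Huffman merges, smallest pair first:
merge U(15) and V(17): 32
merge 32 and T(40): 72
merge X(68) and Z(71): 139
merge 72 and 139: 211
The subtree containing X is merged 2 times, so code length = 2.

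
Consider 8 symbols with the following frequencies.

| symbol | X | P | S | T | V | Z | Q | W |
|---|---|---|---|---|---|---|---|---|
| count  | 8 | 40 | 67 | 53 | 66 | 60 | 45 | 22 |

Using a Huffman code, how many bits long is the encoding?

Build the Huffman tree bottom-up:
merge X(8) and W(22): 30
merge 30 and P(40): 70
merge Q(45) and T(53): 98
merge Z(60) and V(66): 126
merge S(67) and 70: 137
merge 98 and 126: 224
merge 137 and 224: 361
Total encoded bits = sum of merged weights = 30 + 70 + 98 + 126 + 137 + 224 + 361 = 1046.

1046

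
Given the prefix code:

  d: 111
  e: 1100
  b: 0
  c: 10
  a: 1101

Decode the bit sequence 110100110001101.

abbeba

Read left to right; each codeword is recognised as soon as it completes (prefix code):
  1101→a | 0→b | 0→b | 1100→e | 0→b | 1101→a
Decoded message: abbeba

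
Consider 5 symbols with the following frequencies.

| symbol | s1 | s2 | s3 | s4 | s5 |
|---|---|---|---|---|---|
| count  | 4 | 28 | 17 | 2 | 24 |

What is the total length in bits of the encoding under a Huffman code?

Greedily combine the two least-frequent nodes:
combine s4(2), s1(4) → 6
combine 6, s3(17) → 23
combine 23, s5(24) → 47
combine s2(28), 47 → 75
Each symbol's bit-cost is frequency × depth; summing gives 151 bits (equivalently 6 + 23 + 47 + 75).

151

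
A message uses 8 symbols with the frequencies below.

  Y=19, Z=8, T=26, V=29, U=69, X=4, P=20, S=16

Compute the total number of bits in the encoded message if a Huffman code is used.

Build the Huffman tree bottom-up:
merge X(4) and Z(8): 12
merge 12 and S(16): 28
merge Y(19) and P(20): 39
merge T(26) and 28: 54
merge V(29) and 39: 68
merge 54 and 68: 122
merge U(69) and 122: 191
The encoded length is the sum of every internal node's weight: 12 + 28 + 39 + 54 + 68 + 122 + 191 = 514 bits.

514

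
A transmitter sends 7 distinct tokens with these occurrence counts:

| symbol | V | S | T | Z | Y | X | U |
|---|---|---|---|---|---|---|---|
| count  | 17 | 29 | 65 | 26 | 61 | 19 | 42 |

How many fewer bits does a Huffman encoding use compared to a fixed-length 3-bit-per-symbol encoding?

Fixed-length: 3 bits × 259 symbols = 777 bits.
Huffman merges:
combine V(17), X(19) → 36
combine Z(26), S(29) → 55
combine 36, U(42) → 78
combine 55, Y(61) → 116
combine T(65), 78 → 143
combine 116, 143 → 259
Huffman total = 36 + 55 + 78 + 116 + 143 + 259 = 687 bits.
Saving = 777 − 687 = 90 bits.

90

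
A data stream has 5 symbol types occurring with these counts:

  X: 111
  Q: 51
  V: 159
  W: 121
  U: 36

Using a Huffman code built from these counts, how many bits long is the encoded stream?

1043

Greedily combine the two least-frequent nodes:
U(36) + Q(51) → 87
87 + X(111) → 198
W(121) + V(159) → 280
198 + 280 → 478
Total encoded bits = sum of merged weights = 87 + 198 + 280 + 478 = 1043.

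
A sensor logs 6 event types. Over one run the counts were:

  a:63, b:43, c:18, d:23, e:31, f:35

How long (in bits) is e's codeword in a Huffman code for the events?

3

Repeatedly merge the two smallest:
merge c(18) and d(23): 41
merge e(31) and f(35): 66
merge 41 and b(43): 84
merge a(63) and 66: 129
merge 84 and 129: 213
The subtree containing e is merged 3 times, so code length = 3.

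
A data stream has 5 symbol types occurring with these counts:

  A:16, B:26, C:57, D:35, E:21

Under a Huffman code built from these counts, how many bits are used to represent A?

Repeatedly merge the two smallest:
combine A(16), E(21) → 37
combine B(26), D(35) → 61
combine 37, C(57) → 94
combine 61, 94 → 155
The subtree containing A is merged 3 times, so code length = 3.

3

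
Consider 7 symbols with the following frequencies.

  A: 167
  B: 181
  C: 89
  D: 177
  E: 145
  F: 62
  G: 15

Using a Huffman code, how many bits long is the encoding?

2226

Merge the two smallest weights repeatedly:
combine G(15), F(62) → 77
combine 77, C(89) → 166
combine E(145), 166 → 311
combine A(167), D(177) → 344
combine B(181), 311 → 492
combine 344, 492 → 836
Each symbol's bit-cost is frequency × depth; summing gives 2226 bits (equivalently 77 + 166 + 311 + 344 + 492 + 836).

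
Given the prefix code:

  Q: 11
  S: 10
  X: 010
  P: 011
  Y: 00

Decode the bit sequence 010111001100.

XQSPY

Read left to right; each codeword is recognised as soon as it completes (prefix code):
  010→X | 11→Q | 10→S | 011→P | 00→Y
Decoded message: XQSPY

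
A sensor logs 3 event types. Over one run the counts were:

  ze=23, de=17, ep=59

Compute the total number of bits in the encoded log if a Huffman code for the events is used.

Build the Huffman tree bottom-up:
de(17) + ze(23) → 40
40 + ep(59) → 99
The encoded length is the sum of every internal node's weight: 40 + 99 = 139 bits.

139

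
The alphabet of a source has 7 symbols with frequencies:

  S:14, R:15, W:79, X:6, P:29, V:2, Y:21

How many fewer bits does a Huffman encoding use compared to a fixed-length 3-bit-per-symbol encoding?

128

Fixed-length: 3 bits × 166 symbols = 498 bits.
Huffman merges:
V(2) + X(6) → 8
8 + S(14) → 22
R(15) + Y(21) → 36
22 + P(29) → 51
36 + 51 → 87
W(79) + 87 → 166
Huffman total = 8 + 22 + 36 + 51 + 87 + 166 = 370 bits.
Saving = 498 − 370 = 128 bits.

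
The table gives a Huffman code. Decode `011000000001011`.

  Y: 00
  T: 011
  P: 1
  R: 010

TYYYYPT

Read left to right; each codeword is recognised as soon as it completes (prefix code):
  011→T | 00→Y | 00→Y | 00→Y | 00→Y | 1→P | 011→T
Decoded message: TYYYYPT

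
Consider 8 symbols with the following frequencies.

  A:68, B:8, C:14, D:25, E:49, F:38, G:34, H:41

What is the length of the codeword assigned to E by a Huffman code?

2

Build the tree from the bottom:
merge B(8) and C(14): 22
merge 22 and D(25): 47
merge G(34) and F(38): 72
merge H(41) and 47: 88
merge E(49) and A(68): 117
merge 72 and 88: 160
merge 117 and 160: 277
E's leaf is at depth 2, giving a 2-bit codeword.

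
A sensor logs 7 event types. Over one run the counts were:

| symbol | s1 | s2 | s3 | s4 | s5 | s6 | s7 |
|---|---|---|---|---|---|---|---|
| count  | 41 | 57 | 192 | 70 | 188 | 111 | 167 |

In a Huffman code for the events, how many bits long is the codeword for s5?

2

Build the tree from the bottom:
merge s1(41) and s2(57): 98
merge s4(70) and 98: 168
merge s6(111) and s7(167): 278
merge 168 and s5(188): 356
merge s3(192) and 278: 470
merge 356 and 470: 826
s5 sits 2 levels below the root, so its codeword is 2 bits.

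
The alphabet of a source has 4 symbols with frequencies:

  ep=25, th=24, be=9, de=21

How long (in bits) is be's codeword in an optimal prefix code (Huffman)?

Repeatedly merge the two smallest:
merge be(9) and de(21): 30
merge th(24) and ep(25): 49
merge 30 and 49: 79
be sits 2 levels below the root, so its codeword is 2 bits.

2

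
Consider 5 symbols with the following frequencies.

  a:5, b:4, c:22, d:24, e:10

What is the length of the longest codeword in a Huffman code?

Merge the two lowest-weight nodes at each step:
combine b(4), a(5) → 9
combine 9, e(10) → 19
combine 19, c(22) → 41
combine d(24), 41 → 65
The first pair merged (b, a) ends up deepest, at depth 4.

4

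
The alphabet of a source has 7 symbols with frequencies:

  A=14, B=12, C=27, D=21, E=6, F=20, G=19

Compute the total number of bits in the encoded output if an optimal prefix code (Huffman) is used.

Greedily combine the two least-frequent nodes:
combine E(6), B(12) → 18
combine A(14), 18 → 32
combine G(19), F(20) → 39
combine D(21), C(27) → 48
combine 32, 39 → 71
combine 48, 71 → 119
Each symbol's bit-cost is frequency × depth; summing gives 327 bits (equivalently 18 + 32 + 39 + 48 + 71 + 119).

327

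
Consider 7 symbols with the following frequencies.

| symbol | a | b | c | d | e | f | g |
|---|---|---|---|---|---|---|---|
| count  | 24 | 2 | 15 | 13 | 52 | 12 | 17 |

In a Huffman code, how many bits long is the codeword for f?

Build the tree from the bottom:
b(2) + f(12) → 14
d(13) + 14 → 27
c(15) + g(17) → 32
a(24) + 27 → 51
32 + 51 → 83
e(52) + 83 → 135
f's leaf is at depth 5, giving a 5-bit codeword.

5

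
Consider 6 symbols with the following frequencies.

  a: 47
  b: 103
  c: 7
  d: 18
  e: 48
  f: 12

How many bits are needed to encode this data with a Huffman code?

Merge the two smallest weights repeatedly:
c(7) + f(12) → 19
d(18) + 19 → 37
37 + a(47) → 84
e(48) + 84 → 132
b(103) + 132 → 235
The encoded length is the sum of every internal node's weight: 19 + 37 + 84 + 132 + 235 = 507 bits.

507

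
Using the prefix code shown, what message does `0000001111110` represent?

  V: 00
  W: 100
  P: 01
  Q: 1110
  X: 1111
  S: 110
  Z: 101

VVVXS

Read left to right; each codeword is recognised as soon as it completes (prefix code):
  00→V | 00→V | 00→V | 1111→X | 110→S
Decoded message: VVVXS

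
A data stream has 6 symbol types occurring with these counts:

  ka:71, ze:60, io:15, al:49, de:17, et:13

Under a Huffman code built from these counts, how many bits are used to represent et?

Huffman merges, smallest pair first:
combine et(13), io(15) → 28
combine de(17), 28 → 45
combine 45, al(49) → 94
combine ze(60), ka(71) → 131
combine 94, 131 → 225
et sits 4 levels below the root, so its codeword is 4 bits.

4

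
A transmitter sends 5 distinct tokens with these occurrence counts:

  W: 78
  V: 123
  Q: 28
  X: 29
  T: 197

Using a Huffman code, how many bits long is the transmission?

Greedily combine the two least-frequent nodes:
Q(28) + X(29) → 57
57 + W(78) → 135
V(123) + 135 → 258
T(197) + 258 → 455
Each symbol's bit-cost is frequency × depth; summing gives 905 bits (equivalently 57 + 135 + 258 + 455).

905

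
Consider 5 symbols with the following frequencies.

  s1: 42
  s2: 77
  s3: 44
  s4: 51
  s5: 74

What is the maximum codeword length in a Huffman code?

3

Merge the two lowest-weight nodes at each step:
combine s1(42), s3(44) → 86
combine s4(51), s5(74) → 125
combine s2(77), 86 → 163
combine 125, 163 → 288
The rarest symbols sit at the bottom; the longest codeword is 3 bits.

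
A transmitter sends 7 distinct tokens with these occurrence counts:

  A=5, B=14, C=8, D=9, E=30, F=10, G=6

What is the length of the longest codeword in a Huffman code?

Merge the two lowest-weight nodes at each step:
merge A(5) and G(6): 11
merge C(8) and D(9): 17
merge F(10) and 11: 21
merge B(14) and 17: 31
merge 21 and E(30): 51
merge 31 and 51: 82
The first pair merged (A, G) ends up deepest, at depth 4.

4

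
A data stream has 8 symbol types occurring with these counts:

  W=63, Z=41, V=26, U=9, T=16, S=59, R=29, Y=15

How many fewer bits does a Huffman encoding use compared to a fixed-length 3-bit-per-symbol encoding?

Fixed-length: 3 bits × 258 symbols = 774 bits.
Huffman merges:
merge U(9) and Y(15): 24
merge T(16) and 24: 40
merge V(26) and R(29): 55
merge 40 and Z(41): 81
merge 55 and S(59): 114
merge W(63) and 81: 144
merge 114 and 144: 258
Huffman total = 24 + 40 + 55 + 81 + 114 + 144 + 258 = 716 bits.
Saving = 774 − 716 = 58 bits.

58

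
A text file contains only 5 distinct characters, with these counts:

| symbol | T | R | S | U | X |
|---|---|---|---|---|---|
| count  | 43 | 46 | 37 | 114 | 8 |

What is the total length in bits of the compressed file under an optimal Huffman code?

Build the Huffman tree bottom-up:
combine X(8), S(37) → 45
combine T(43), 45 → 88
combine R(46), 88 → 134
combine U(114), 134 → 248
Total encoded bits = sum of merged weights = 45 + 88 + 134 + 248 = 515.

515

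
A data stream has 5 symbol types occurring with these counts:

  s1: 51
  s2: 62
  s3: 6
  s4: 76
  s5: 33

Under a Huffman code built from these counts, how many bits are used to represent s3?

Huffman merges, smallest pair first:
s3(6) + s5(33) → 39
39 + s1(51) → 90
s2(62) + s4(76) → 138
90 + 138 → 228
s3 sits 3 levels below the root, so its codeword is 3 bits.

3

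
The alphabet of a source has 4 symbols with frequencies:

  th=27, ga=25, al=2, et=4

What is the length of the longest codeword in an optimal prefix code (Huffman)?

3

Merge the two lowest-weight nodes at each step:
combine al(2), et(4) → 6
combine 6, ga(25) → 31
combine th(27), 31 → 58
Maximum depth reached is 3.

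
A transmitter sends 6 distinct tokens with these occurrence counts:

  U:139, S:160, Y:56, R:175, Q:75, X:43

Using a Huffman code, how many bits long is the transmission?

1569

Build the Huffman tree bottom-up:
merge X(43) and Y(56): 99
merge Q(75) and 99: 174
merge U(139) and S(160): 299
merge 174 and R(175): 349
merge 299 and 349: 648
The encoded length is the sum of every internal node's weight: 99 + 174 + 299 + 349 + 648 = 1569 bits.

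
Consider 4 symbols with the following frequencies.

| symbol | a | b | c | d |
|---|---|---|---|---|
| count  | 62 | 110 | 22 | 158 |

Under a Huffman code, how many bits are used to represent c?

3

Huffman merges, smallest pair first:
c(22) + a(62) → 84
84 + b(110) → 194
d(158) + 194 → 352
c's leaf is at depth 3, giving a 3-bit codeword.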